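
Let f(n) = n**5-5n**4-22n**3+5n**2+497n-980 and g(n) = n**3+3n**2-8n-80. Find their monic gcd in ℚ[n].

n**2+7n+20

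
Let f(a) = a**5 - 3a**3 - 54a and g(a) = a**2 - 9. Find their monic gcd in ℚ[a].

a**2 - 9

Apply the Euclidean algorithm:
  a**5 - 3a**3 - 54a = (a**3 + 6a)(a**2 - 9) + (0)
The last nonzero remainder a**2 - 9 is already monic.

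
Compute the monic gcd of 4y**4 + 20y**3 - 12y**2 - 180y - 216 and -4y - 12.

y + 3

By polynomial division,
  4y**4 + 20y**3 - 12y**2 - 180y - 216 = (-y**3 - 2y**2 + 9y + 18)(-4y - 12) + (0)
Last nonzero remainder: -4y - 12. Dividing through by -4 gives the monic gcd y + 3.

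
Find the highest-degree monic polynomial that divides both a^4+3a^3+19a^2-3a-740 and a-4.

Repeated division with remainder:
  a^4+3a^3+19a^2-3a-740 = (a^3+7a^2+47a+185)(a-4) + (0)
The last nonzero remainder a-4 is already monic.

a-4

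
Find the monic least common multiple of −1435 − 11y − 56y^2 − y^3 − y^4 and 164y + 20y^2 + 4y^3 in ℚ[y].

Repeated division with remainder:
  −y^4 − y^3 − 56y^2 − 11y − 1435 = (−(1/4)y + 1)(4y^3 + 20y^2 + 164y) + (−35y^2 − 175y − 1435)
  4y^3 + 20y^2 + 164y = (−(4/35)y)(−35y^2 − 175y − 1435) + (0)
Last nonzero remainder: −35y^2 − 175y − 1435. Dividing through by −35 gives the monic gcd y^2 + 5y + 41.
Then lcm(f, g) = f·g / gcd(f, g); expanding and making the result monic gives the answer.

1435y + 11y^2 + 56y^3 + y^4 + y^5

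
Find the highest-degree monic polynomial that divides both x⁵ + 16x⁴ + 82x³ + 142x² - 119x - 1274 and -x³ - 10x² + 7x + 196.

x² + 14x + 49

By polynomial division,
  x⁵ + 16x⁴ + 82x³ + 142x² - 119x - 1274 = (-x² - 6x - 29)(-x³ - 10x² + 7x + 196) + (90x² + 1260x + 4410)
  -x³ - 10x² + 7x + 196 = (-(1/90)x + 2/45)(90x² + 1260x + 4410) + (0)
Last nonzero remainder: 90x² + 1260x + 4410. Dividing through by 90 gives the monic gcd x² + 14x + 49.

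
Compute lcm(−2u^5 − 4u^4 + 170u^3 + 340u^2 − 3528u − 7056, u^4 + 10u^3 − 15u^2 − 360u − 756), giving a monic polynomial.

u^6 + 5u^5 − 79u^4 − 425u^3 + 1254u^2 + 8820u + 10584

Apply the Euclidean algorithm:
  −2u^5 − 4u^4 + 170u^3 + 340u^2 − 3528u − 7056 = (−2u + 16)(u^4 + 10u^3 − 15u^2 − 360u − 756) + (−20u^3 − 140u^2 + 720u + 5040)
  u^4 + 10u^3 − 15u^2 − 360u − 756 = (−(1/20)u − 3/20)(−20u^3 − 140u^2 + 720u + 5040) + (0)
Last nonzero remainder: −20u^3 − 140u^2 + 720u + 5040. Dividing through by −20 gives the monic gcd u^3 + 7u^2 − 36u − 252.
Then lcm(f, g) = f·g / gcd(f, g); expanding and making the result monic gives the answer.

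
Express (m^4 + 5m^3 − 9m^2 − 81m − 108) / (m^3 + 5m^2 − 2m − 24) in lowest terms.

(m^3 + 2m^2 − 15m − 36)/(m^2 + 2m − 8)

Euclidean algorithm in ℚ[m]:
  m^4 + 5m^3 − 9m^2 − 81m − 108 = (m)(m^3 + 5m^2 − 2m − 24) + (−7m^2 − 57m − 108)
  m^3 + 5m^2 − 2m − 24 = (−(1/7)m + 22/49)(−7m^2 − 57m − 108) + ((400/49)m + 1200/49)
  −7m^2 − 57m − 108 = (−(343/400)m − 441/100)((400/49)m + 1200/49) + (0)
Last nonzero remainder: (400/49)m + 1200/49. Dividing through by 400/49 gives the monic gcd m + 3.
Cancel m + 3 from numerator and denominator to get the reduced form.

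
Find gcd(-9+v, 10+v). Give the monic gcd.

Apply the Euclidean algorithm:
  v-9 = (v+10) + (-19)
  v+10 = (-(1/19)v-10/19)(-19) + (0)
The last nonzero remainder is the constant -19, so the polynomials are coprime and gcd = 1.

1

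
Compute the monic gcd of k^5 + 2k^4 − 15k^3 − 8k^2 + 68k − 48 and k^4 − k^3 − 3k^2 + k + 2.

k^2 − 3k + 2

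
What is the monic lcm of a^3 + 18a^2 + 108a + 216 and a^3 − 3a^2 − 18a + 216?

a^5 + 9a^4 − 18a^3 − 108a^2 + 1944a + 7776

By polynomial division,
  a^3 + 18a^2 + 108a + 216 = (a^3 − 3a^2 − 18a + 216) + (21a^2 + 126a)
  a^3 − 3a^2 − 18a + 216 = ((1/21)a − 3/7)(21a^2 + 126a) + (36a + 216)
  21a^2 + 126a = ((7/12)a)(36a + 216) + (0)
Last nonzero remainder: 36a + 216. Dividing through by 36 gives the monic gcd a + 6.
Then lcm(f, g) = f·g / gcd(f, g); expanding and making the result monic gives the answer.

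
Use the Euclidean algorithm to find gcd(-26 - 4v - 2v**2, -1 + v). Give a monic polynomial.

By polynomial division,
  -2v**2 - 4v - 26 = (-2v - 6)(v - 1) + (-32)
  v - 1 = (-(1/32)v + 1/32)(-32) + (0)
The last nonzero remainder is the constant -32, so the polynomials are coprime and gcd = 1.

1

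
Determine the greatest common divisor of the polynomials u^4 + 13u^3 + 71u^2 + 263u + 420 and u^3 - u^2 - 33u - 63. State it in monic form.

Euclidean algorithm in ℚ[u]:
  u^4 + 13u^3 + 71u^2 + 263u + 420 = (u + 14)(u^3 - u^2 - 33u - 63) + (118u^2 + 788u + 1302)
  u^3 - u^2 - 33u - 63 = ((1/118)u - 453/6962)(118u^2 + 788u + 1302) + ((25200/3481)u + 75600/3481)
  118u^2 + 788u + 1302 = ((205379/12600)u + 107911/1800)((25200/3481)u + 75600/3481) + (0)
Last nonzero remainder: (25200/3481)u + 75600/3481. Dividing through by 25200/3481 gives the monic gcd u + 3.

u + 3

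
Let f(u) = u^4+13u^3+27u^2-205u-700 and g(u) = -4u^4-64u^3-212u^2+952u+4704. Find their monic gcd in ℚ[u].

u^2+3u-28

Euclidean algorithm in ℚ[u]:
  u^4+13u^3+27u^2-205u-700 = (-1/4)(-4u^4-64u^3-212u^2+952u+4704) + (-3u^3-26u^2+33u+476)
  -4u^4-64u^3-212u^2+952u+4704 = ((4/3)u+88/9)(-3u^3-26u^2+33u+476) + (-(16/9)u^2-(16/3)u+448/9)
  -3u^3-26u^2+33u+476 = ((27/16)u+153/16)(-(16/9)u^2-(16/3)u+448/9) + (0)
Last nonzero remainder: -(16/9)u^2-(16/3)u+448/9. Dividing through by -16/9 gives the monic gcd u^2+3u-28.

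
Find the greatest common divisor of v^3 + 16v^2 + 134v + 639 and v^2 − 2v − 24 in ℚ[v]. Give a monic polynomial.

1

Repeated division with remainder:
  v^3 + 16v^2 + 134v + 639 = (v + 18)(v^2 − 2v − 24) + (194v + 1071)
  v^2 − 2v − 24 = ((1/194)v − 1459/37636)(194v + 1071) + (659325/37636)
  194v + 1071 = ((7301384/659325)v + 13436052/219775)(659325/37636) + (0)
The last nonzero remainder is the constant 659325/37636, so the polynomials are coprime and gcd = 1.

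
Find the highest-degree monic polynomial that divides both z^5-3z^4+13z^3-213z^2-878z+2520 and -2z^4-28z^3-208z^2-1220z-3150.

z^2+2z+45

Apply the Euclidean algorithm:
  z^5-3z^4+13z^3-213z^2-878z+2520 = (-(1/2)z+17/2)(-2z^4-28z^3-208z^2-1220z-3150) + (147z^3+945z^2+7917z+29295)
  -2z^4-28z^3-208z^2-1220z-3150 = (-(2/147)z-106/1029)(147z^3+945z^2+7917z+29295) + (-(144/49)z^2-(288/49)z-6480/49)
  147z^3+945z^2+7917z+29295 = (-(2401/48)z-10633/48)(-(144/49)z^2-(288/49)z-6480/49) + (0)
Last nonzero remainder: -(144/49)z^2-(288/49)z-6480/49. Dividing through by -144/49 gives the monic gcd z^2+2z+45.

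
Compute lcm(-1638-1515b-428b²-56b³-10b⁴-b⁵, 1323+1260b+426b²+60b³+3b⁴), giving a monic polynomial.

Apply the Euclidean algorithm:
  -b⁵-10b⁴-56b³-428b²-1515b-1638 = (-(1/3)b+10/3)(3b⁴+60b³+426b²+1260b+1323) + (-114b³-1428b²-5274b-6048)
  3b⁴+60b³+426b²+1260b+1323 = (-(1/38)b-71/361)(-114b³-1428b²-5274b-6048) + ((2295/361)b²+(22950/361)b+48195/361)
  -114b³-1428b²-5274b-6048 = (-(13718/765)b-11552/255)((2295/361)b²+(22950/361)b+48195/361) + (0)
Last nonzero remainder: (2295/361)b²+(22950/361)b+48195/361. Dividing through by 2295/361 gives the monic gcd b²+10b+21.
Then lcm(f, g) = f·g / gcd(f, g); expanding and making the result monic gives the answer.

34398+48195b+25776b²+6971b³+1198b⁴+177b⁵+20b⁶+b⁷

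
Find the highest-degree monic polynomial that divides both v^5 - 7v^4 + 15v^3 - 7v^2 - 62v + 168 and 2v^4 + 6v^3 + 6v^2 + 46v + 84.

Apply the Euclidean algorithm:
  v^5 - 7v^4 + 15v^3 - 7v^2 - 62v + 168 = ((1/2)v - 5)(2v^4 + 6v^3 + 6v^2 + 46v + 84) + (42v^3 + 126v + 588)
  2v^4 + 6v^3 + 6v^2 + 46v + 84 = ((1/21)v + 1/7)(42v^3 + 126v + 588) + (0)
Last nonzero remainder: 42v^3 + 126v + 588. Dividing through by 42 gives the monic gcd v^3 + 3v + 14.

v^3 + 3v + 14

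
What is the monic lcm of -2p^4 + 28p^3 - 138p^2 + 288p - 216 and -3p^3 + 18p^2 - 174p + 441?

p^6 - 17p^5 + 160p^4 - 1037p^3 + 3921p^2 - 7380p + 5292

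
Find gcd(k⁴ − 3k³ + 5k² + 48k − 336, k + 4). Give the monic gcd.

By polynomial division,
  k⁴ − 3k³ + 5k² + 48k − 336 = (k³ − 7k² + 33k − 84)(k + 4) + (0)
The last nonzero remainder k + 4 is already monic.

k + 4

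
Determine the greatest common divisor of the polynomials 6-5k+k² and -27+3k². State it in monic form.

Repeated division with remainder:
  k²-5k+6 = (1/3)(3k²-27) + (-5k+15)
  3k²-27 = (-(3/5)k-9/5)(-5k+15) + (0)
Last nonzero remainder: -5k+15. Dividing through by -5 gives the monic gcd k-3.

-3+k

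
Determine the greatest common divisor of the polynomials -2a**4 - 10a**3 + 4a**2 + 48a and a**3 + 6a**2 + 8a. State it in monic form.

a**2 + 4a

Euclidean algorithm in ℚ[a]:
  -2a**4 - 10a**3 + 4a**2 + 48a = (-2a + 2)(a**3 + 6a**2 + 8a) + (8a**2 + 32a)
  a**3 + 6a**2 + 8a = ((1/8)a + 1/4)(8a**2 + 32a) + (0)
Last nonzero remainder: 8a**2 + 32a. Dividing through by 8 gives the monic gcd a**2 + 4a.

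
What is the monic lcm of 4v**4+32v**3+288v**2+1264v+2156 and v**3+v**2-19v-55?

Euclidean algorithm in ℚ[v]:
  4v**4+32v**3+288v**2+1264v+2156 = (4v+28)(v**3+v**2-19v-55) + (336v**2+2016v+3696)
  v**3+v**2-19v-55 = ((1/336)v-5/336)(336v**2+2016v+3696) + (0)
Last nonzero remainder: 336v**2+2016v+3696. Dividing through by 336 gives the monic gcd v**2+6v+11.
Then lcm(f, g) = f·g / gcd(f, g); expanding and making the result monic gives the answer.

v**5+3v**4+32v**3-44v**2-1041v-2695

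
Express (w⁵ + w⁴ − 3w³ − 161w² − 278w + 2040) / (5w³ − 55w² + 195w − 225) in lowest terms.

(w³ + 9w² + 54w + 136)/(5w − 15)

Repeated division with remainder:
  w⁵ + w⁴ − 3w³ − 161w² − 278w + 2040 = ((1/5)w² + (12/5)w + 18)(5w³ − 55w² + 195w − 225) + (406w² − 3248w + 6090)
  5w³ − 55w² + 195w − 225 = ((5/406)w − 15/406)(406w² − 3248w + 6090) + (0)
Last nonzero remainder: 406w² − 3248w + 6090. Dividing through by 406 gives the monic gcd w² − 8w + 15.
Cancel w² − 8w + 15 from numerator and denominator to get the reduced form.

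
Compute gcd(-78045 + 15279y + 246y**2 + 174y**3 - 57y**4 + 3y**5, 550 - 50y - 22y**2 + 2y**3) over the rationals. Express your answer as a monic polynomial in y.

Euclidean algorithm in ℚ[y]:
  3y**5 - 57y**4 + 174y**3 + 246y**2 + 15279y - 78045 = ((3/2)y**2 - 12y - 15/2)(2y**3 - 22y**2 - 50y + 550) + (-1344y**2 + 21504y - 73920)
  2y**3 - 22y**2 - 50y + 550 = (-(1/672)y - 5/672)(-1344y**2 + 21504y - 73920) + (0)
Last nonzero remainder: -1344y**2 + 21504y - 73920. Dividing through by -1344 gives the monic gcd y**2 - 16y + 55.

55 - 16y + y**2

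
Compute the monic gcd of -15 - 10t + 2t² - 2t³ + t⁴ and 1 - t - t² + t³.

1 + t

Euclidean algorithm in ℚ[t]:
  t⁴ - 2t³ + 2t² - 10t - 15 = (t - 1)(t³ - t² - t + 1) + (2t² - 12t - 14)
  t³ - t² - t + 1 = ((1/2)t + 5/2)(2t² - 12t - 14) + (36t + 36)
  2t² - 12t - 14 = ((1/18)t - 7/18)(36t + 36) + (0)
Last nonzero remainder: 36t + 36. Dividing through by 36 gives the monic gcd t + 1.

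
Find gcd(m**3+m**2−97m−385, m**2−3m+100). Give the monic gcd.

1

Apply the Euclidean algorithm:
  m**3+m**2−97m−385 = (m+4)(m**2−3m+100) + (−185m−785)
  m**2−3m+100 = (−(1/185)m+268/6845)(−185m−785) + (178976/1369)
  −185m−785 = (−(253265/178976)m−1074665/178976)(178976/1369) + (0)
The last nonzero remainder is the constant 178976/1369, so the polynomials are coprime and gcd = 1.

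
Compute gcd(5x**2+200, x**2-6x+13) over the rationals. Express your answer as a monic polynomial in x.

1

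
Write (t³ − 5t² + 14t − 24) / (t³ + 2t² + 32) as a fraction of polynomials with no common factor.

Euclidean algorithm in ℚ[t]:
  t³ − 5t² + 14t − 24 = (t³ + 2t² + 32) + (−7t² + 14t − 56)
  t³ + 2t² + 32 = (−(1/7)t − 4/7)(−7t² + 14t − 56) + (0)
Last nonzero remainder: −7t² + 14t − 56. Dividing through by −7 gives the monic gcd t² − 2t + 8.
Cancel t² − 2t + 8 from numerator and denominator to get the reduced form.

(t − 3)/(t + 4)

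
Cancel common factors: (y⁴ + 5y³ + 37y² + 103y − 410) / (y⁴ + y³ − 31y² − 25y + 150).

(y² + 2y + 41)/(y² − 2y − 15)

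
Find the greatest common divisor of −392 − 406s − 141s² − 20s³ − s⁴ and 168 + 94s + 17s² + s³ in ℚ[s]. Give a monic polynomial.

28 + 11s + s²

Repeated division with remainder:
  −s⁴ − 20s³ − 141s² − 406s − 392 = (−s − 3)(s³ + 17s² + 94s + 168) + (4s² + 44s + 112)
  s³ + 17s² + 94s + 168 = ((1/4)s + 3/2)(4s² + 44s + 112) + (0)
Last nonzero remainder: 4s² + 44s + 112. Dividing through by 4 gives the monic gcd s² + 11s + 28.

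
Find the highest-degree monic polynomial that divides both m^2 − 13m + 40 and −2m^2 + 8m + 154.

1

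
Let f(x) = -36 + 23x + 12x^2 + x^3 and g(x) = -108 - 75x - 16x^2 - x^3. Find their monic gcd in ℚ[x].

36 + 13x + x^2

By polynomial division,
  x^3 + 12x^2 + 23x - 36 = (-1)(-x^3 - 16x^2 - 75x - 108) + (-4x^2 - 52x - 144)
  -x^3 - 16x^2 - 75x - 108 = ((1/4)x + 3/4)(-4x^2 - 52x - 144) + (0)
Last nonzero remainder: -4x^2 - 52x - 144. Dividing through by -4 gives the monic gcd x^2 + 13x + 36.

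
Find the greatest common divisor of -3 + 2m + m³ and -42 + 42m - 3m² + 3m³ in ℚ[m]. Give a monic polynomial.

-1 + m

By polynomial division,
  m³ + 2m - 3 = (1/3)(3m³ - 3m² + 42m - 42) + (m² - 12m + 11)
  3m³ - 3m² + 42m - 42 = (3m + 33)(m² - 12m + 11) + (405m - 405)
  m² - 12m + 11 = ((1/405)m - 11/405)(405m - 405) + (0)
Last nonzero remainder: 405m - 405. Dividing through by 405 gives the monic gcd m - 1.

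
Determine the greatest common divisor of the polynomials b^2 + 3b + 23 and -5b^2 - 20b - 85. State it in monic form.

1

Repeated division with remainder:
  b^2 + 3b + 23 = (-1/5)(-5b^2 - 20b - 85) + (-b + 6)
  -5b^2 - 20b - 85 = (5b + 50)(-b + 6) + (-385)
  -b + 6 = ((1/385)b - 6/385)(-385) + (0)
The last nonzero remainder is the constant -385, so the polynomials are coprime and gcd = 1.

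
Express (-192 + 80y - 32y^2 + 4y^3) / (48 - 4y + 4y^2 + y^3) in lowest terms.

Apply the Euclidean algorithm:
  4y^3 - 32y^2 + 80y - 192 = (4)(y^3 + 4y^2 - 4y + 48) + (-48y^2 + 96y - 384)
  y^3 + 4y^2 - 4y + 48 = (-(1/48)y - 1/8)(-48y^2 + 96y - 384) + (0)
Last nonzero remainder: -48y^2 + 96y - 384. Dividing through by -48 gives the monic gcd y^2 - 2y + 8.
Cancel y^2 - 2y + 8 from numerator and denominator to get the reduced form.

(-24 + 4y)/(6 + y)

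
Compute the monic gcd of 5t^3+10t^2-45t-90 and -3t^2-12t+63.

Apply the Euclidean algorithm:
  5t^3+10t^2-45t-90 = (-(5/3)t+10/3)(-3t^2-12t+63) + (100t-300)
  -3t^2-12t+63 = (-(3/100)t-21/100)(100t-300) + (0)
Last nonzero remainder: 100t-300. Dividing through by 100 gives the monic gcd t-3.

t-3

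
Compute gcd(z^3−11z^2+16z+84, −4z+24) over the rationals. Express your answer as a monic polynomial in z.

z−6

Repeated division with remainder:
  z^3−11z^2+16z+84 = (−(1/4)z^2+(5/4)z+7/2)(−4z+24) + (0)
Last nonzero remainder: −4z+24. Dividing through by −4 gives the monic gcd z−6.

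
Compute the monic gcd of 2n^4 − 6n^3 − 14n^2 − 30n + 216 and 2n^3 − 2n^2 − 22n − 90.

Euclidean algorithm in ℚ[n]:
  2n^4 − 6n^3 − 14n^2 − 30n + 216 = (n − 2)(2n^3 − 2n^2 − 22n − 90) + (4n^2 + 16n + 36)
  2n^3 − 2n^2 − 22n − 90 = ((1/2)n − 5/2)(4n^2 + 16n + 36) + (0)
Last nonzero remainder: 4n^2 + 16n + 36. Dividing through by 4 gives the monic gcd n^2 + 4n + 9.

n^2 + 4n + 9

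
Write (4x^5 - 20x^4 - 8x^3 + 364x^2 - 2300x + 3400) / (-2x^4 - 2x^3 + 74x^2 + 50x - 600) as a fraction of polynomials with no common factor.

(-2x^3 + 10x^2 - 46x + 68)/(x^2 + x - 12)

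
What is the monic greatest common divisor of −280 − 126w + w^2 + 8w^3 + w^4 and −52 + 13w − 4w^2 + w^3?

−4 + w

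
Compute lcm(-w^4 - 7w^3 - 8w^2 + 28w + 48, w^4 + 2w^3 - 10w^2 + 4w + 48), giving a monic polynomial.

By polynomial division,
  -w^4 - 7w^3 - 8w^2 + 28w + 48 = (-1)(w^4 + 2w^3 - 10w^2 + 4w + 48) + (-5w^3 - 18w^2 + 32w + 96)
  w^4 + 2w^3 - 10w^2 + 4w + 48 = (-(1/5)w + 8/25)(-5w^3 - 18w^2 + 32w + 96) + ((54/25)w^2 + (324/25)w + 432/25)
  -5w^3 - 18w^2 + 32w + 96 = (-(125/54)w + 50/9)((54/25)w^2 + (324/25)w + 432/25) + (0)
Last nonzero remainder: (54/25)w^2 + (324/25)w + 432/25. Dividing through by 54/25 gives the monic gcd w^2 + 6w + 8.
Then lcm(f, g) = f·g / gcd(f, g); expanding and making the result monic gives the answer.

w^6 + 3w^5 - 14w^4 - 18w^3 + 112w^2 + 24w - 288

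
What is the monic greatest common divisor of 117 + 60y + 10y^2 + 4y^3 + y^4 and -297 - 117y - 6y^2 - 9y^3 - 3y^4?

9 + 6y + y^2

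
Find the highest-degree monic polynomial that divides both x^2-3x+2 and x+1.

1

Euclidean algorithm in ℚ[x]:
  x^2-3x+2 = (x-4)(x+1) + (6)
  x+1 = ((1/6)x+1/6)(6) + (0)
The last nonzero remainder is the constant 6, so the polynomials are coprime and gcd = 1.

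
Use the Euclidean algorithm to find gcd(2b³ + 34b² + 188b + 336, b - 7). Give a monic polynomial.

1

Apply the Euclidean algorithm:
  2b³ + 34b² + 188b + 336 = (2b² + 48b + 524)(b - 7) + (4004)
  b - 7 = ((1/4004)b - 1/572)(4004) + (0)
The last nonzero remainder is the constant 4004, so the polynomials are coprime and gcd = 1.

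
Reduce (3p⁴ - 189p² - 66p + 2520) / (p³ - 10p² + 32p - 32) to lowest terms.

Repeated division with remainder:
  3p⁴ - 189p² - 66p + 2520 = (3p + 30)(p³ - 10p² + 32p - 32) + (15p² - 930p + 3480)
  p³ - 10p² + 32p - 32 = ((1/15)p + 52/15)(15p² - 930p + 3480) + (3024p - 12096)
  15p² - 930p + 3480 = ((5/1008)p - 145/504)(3024p - 12096) + (0)
Last nonzero remainder: 3024p - 12096. Dividing through by 3024 gives the monic gcd p - 4.
Cancel p - 4 from numerator and denominator to get the reduced form.

(3p³ + 12p² - 141p - 630)/(p² - 6p + 8)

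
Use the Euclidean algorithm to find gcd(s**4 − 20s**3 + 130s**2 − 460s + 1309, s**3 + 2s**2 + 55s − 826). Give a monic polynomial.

s − 7

Repeated division with remainder:
  s**4 − 20s**3 + 130s**2 − 460s + 1309 = (s − 22)(s**3 + 2s**2 + 55s − 826) + (119s**2 + 1576s − 16863)
  s**3 + 2s**2 + 55s − 826 = ((1/119)s − 1338/14161)(119s**2 + 1576s − 16863) + ((4894240/14161)s − 4894240/2023)
  119s**2 + 1576s − 16863 = ((1685159/4894240)s + 34113849/4894240)((4894240/14161)s − 4894240/2023) + (0)
Last nonzero remainder: (4894240/14161)s − 4894240/2023. Dividing through by 4894240/14161 gives the monic gcd s − 7.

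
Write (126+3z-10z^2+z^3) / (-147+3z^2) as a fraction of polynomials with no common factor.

Apply the Euclidean algorithm:
  z^3-10z^2+3z+126 = ((1/3)z-10/3)(3z^2-147) + (52z-364)
  3z^2-147 = ((3/52)z+21/52)(52z-364) + (0)
Last nonzero remainder: 52z-364. Dividing through by 52 gives the monic gcd z-7.
Cancel z-7 from numerator and denominator to get the reduced form.

(-18-3z+z^2)/(21+3z)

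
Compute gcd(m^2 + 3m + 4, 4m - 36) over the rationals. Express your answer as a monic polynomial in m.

Euclidean algorithm in ℚ[m]:
  m^2 + 3m + 4 = ((1/4)m + 3)(4m - 36) + (112)
  4m - 36 = ((1/28)m - 9/28)(112) + (0)
The last nonzero remainder is the constant 112, so the polynomials are coprime and gcd = 1.

1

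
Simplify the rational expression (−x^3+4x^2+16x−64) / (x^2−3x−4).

(−x^2+16)/(x+1)

Repeated division with remainder:
  −x^3+4x^2+16x−64 = (−x+1)(x^2−3x−4) + (15x−60)
  x^2−3x−4 = ((1/15)x+1/15)(15x−60) + (0)
Last nonzero remainder: 15x−60. Dividing through by 15 gives the monic gcd x−4.
Cancel x−4 from numerator and denominator to get the reduced form.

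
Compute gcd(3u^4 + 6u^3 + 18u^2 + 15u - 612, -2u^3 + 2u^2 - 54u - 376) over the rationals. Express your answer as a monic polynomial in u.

u + 4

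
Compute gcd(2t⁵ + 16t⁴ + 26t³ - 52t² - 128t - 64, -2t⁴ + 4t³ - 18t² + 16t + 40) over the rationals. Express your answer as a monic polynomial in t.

Apply the Euclidean algorithm:
  2t⁵ + 16t⁴ + 26t³ - 52t² - 128t - 64 = (-t - 10)(-2t⁴ + 4t³ - 18t² + 16t + 40) + (48t³ - 216t² + 72t + 336)
  -2t⁴ + 4t³ - 18t² + 16t + 40 = (-(1/24)t - 5/48)(48t³ - 216t² + 72t + 336) + (-(75/2)t² + (75/2)t + 75)
  48t³ - 216t² + 72t + 336 = (-(32/25)t + 112/25)(-(75/2)t² + (75/2)t + 75) + (0)
Last nonzero remainder: -(75/2)t² + (75/2)t + 75. Dividing through by -75/2 gives the monic gcd t² - t - 2.

t² - t - 2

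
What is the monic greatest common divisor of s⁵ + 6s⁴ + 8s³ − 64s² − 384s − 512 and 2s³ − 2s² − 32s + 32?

s² − 16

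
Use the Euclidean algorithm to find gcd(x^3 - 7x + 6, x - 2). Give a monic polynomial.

x - 2

Repeated division with remainder:
  x^3 - 7x + 6 = (x^2 + 2x - 3)(x - 2) + (0)
The last nonzero remainder x - 2 is already monic.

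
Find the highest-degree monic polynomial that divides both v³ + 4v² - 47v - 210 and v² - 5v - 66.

By polynomial division,
  v³ + 4v² - 47v - 210 = (v + 9)(v² - 5v - 66) + (64v + 384)
  v² - 5v - 66 = ((1/64)v - 11/64)(64v + 384) + (0)
Last nonzero remainder: 64v + 384. Dividing through by 64 gives the monic gcd v + 6.

v + 6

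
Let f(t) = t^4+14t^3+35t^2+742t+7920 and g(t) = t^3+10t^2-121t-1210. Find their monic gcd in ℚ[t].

t^2+21t+110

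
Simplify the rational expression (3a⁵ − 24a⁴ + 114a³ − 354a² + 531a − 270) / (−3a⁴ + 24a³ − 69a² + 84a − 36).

(−a² + 2a − 15)/(a − 2)

Apply the Euclidean algorithm:
  3a⁵ − 24a⁴ + 114a³ − 354a² + 531a − 270 = (−a)(−3a⁴ + 24a³ − 69a² + 84a − 36) + (45a³ − 270a² + 495a − 270)
  −3a⁴ + 24a³ − 69a² + 84a − 36 = (−(1/15)a + 2/15)(45a³ − 270a² + 495a − 270) + (0)
Last nonzero remainder: 45a³ − 270a² + 495a − 270. Dividing through by 45 gives the monic gcd a³ − 6a² + 11a − 6.
Cancel a³ − 6a² + 11a − 6 from numerator and denominator to get the reduced form.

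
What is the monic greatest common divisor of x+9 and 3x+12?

1

Apply the Euclidean algorithm:
  x+9 = (1/3)(3x+12) + (5)
  3x+12 = ((3/5)x+12/5)(5) + (0)
The last nonzero remainder is the constant 5, so the polynomials are coprime and gcd = 1.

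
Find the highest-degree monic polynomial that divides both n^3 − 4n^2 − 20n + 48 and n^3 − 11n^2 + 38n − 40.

Repeated division with remainder:
  n^3 − 4n^2 − 20n + 48 = (n^3 − 11n^2 + 38n − 40) + (7n^2 − 58n + 88)
  n^3 − 11n^2 + 38n − 40 = ((1/7)n − 19/49)(7n^2 − 58n + 88) + ((144/49)n − 288/49)
  7n^2 − 58n + 88 = ((343/144)n − 539/36)((144/49)n − 288/49) + (0)
Last nonzero remainder: (144/49)n − 288/49. Dividing through by 144/49 gives the monic gcd n − 2.

n − 2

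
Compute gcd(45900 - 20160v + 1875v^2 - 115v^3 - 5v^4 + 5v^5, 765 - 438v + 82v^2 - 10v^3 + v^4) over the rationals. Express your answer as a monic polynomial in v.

-153 + 57v - 5v^2 + v^3

Euclidean algorithm in ℚ[v]:
  5v^5 - 5v^4 - 115v^3 + 1875v^2 - 20160v + 45900 = (5v + 45)(v^4 - 10v^3 + 82v^2 - 438v + 765) + (-75v^3 + 375v^2 - 4275v + 11475)
  v^4 - 10v^3 + 82v^2 - 438v + 765 = (-(1/75)v + 1/15)(-75v^3 + 375v^2 - 4275v + 11475) + (0)
Last nonzero remainder: -75v^3 + 375v^2 - 4275v + 11475. Dividing through by -75 gives the monic gcd v^3 - 5v^2 + 57v - 153.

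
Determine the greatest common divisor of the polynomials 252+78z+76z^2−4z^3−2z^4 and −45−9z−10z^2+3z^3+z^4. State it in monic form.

Apply the Euclidean algorithm:
  −2z^4−4z^3+76z^2+78z+252 = (−2)(z^4+3z^3−10z^2−9z−45) + (2z^3+56z^2+60z+162)
  z^4+3z^3−10z^2−9z−45 = ((1/2)z−25/2)(2z^3+56z^2+60z+162) + (660z^2+660z+1980)
  2z^3+56z^2+60z+162 = ((1/330)z+9/110)(660z^2+660z+1980) + (0)
Last nonzero remainder: 660z^2+660z+1980. Dividing through by 660 gives the monic gcd z^2+z+3.

3+z+z^2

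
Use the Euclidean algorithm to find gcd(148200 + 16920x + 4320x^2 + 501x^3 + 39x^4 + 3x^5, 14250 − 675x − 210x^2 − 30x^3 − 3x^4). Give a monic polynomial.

Apply the Euclidean algorithm:
  3x^5 + 39x^4 + 501x^3 + 4320x^2 + 16920x + 148200 = (−x − 3)(−3x^4 − 30x^3 − 210x^2 − 675x + 14250) + (201x^3 + 3015x^2 + 29145x + 190950)
  −3x^4 − 30x^3 − 210x^2 − 675x + 14250 = (−(1/67)x + 5/67)(201x^3 + 3015x^2 + 29145x + 190950) + (0)
Last nonzero remainder: 201x^3 + 3015x^2 + 29145x + 190950. Dividing through by 201 gives the monic gcd x^3 + 15x^2 + 145x + 950.

950 + 145x + 15x^2 + x^3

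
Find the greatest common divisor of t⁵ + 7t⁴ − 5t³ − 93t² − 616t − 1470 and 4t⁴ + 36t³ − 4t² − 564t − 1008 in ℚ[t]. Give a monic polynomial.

t² + 10t + 21

Repeated division with remainder:
  t⁵ + 7t⁴ − 5t³ − 93t² − 616t − 1470 = ((1/4)t − 1/2)(4t⁴ + 36t³ − 4t² − 564t − 1008) + (14t³ + 46t² − 646t − 1974)
  4t⁴ + 36t³ − 4t² − 564t − 1008 = ((2/7)t + 80/49)(14t³ + 46t² − 646t − 1974) + ((5168/49)t² + (51680/49)t + 15504/7)
  14t³ + 46t² − 646t − 1974 = ((343/2584)t − 2303/2584)((5168/49)t² + (51680/49)t + 15504/7) + (0)
Last nonzero remainder: (5168/49)t² + (51680/49)t + 15504/7. Dividing through by 5168/49 gives the monic gcd t² + 10t + 21.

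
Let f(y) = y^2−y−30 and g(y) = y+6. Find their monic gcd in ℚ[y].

By polynomial division,
  y^2−y−30 = (y−7)(y+6) + (12)
  y+6 = ((1/12)y+1/2)(12) + (0)
The last nonzero remainder is the constant 12, so the polynomials are coprime and gcd = 1.

1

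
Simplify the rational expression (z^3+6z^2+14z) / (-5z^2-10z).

(-z^2-6z-14)/(5z+10)

Apply the Euclidean algorithm:
  z^3+6z^2+14z = (-(1/5)z-4/5)(-5z^2-10z) + (6z)
  -5z^2-10z = (-(5/6)z-5/3)(6z) + (0)
Last nonzero remainder: 6z. Dividing through by 6 gives the monic gcd z.
Cancel z from numerator and denominator to get the reduced form.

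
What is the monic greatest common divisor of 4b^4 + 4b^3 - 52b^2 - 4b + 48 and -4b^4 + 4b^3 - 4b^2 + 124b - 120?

Repeated division with remainder:
  4b^4 + 4b^3 - 52b^2 - 4b + 48 = (-1)(-4b^4 + 4b^3 - 4b^2 + 124b - 120) + (8b^3 - 56b^2 + 120b - 72)
  -4b^4 + 4b^3 - 4b^2 + 124b - 120 = (-(1/2)b - 3)(8b^3 - 56b^2 + 120b - 72) + (-112b^2 + 448b - 336)
  8b^3 - 56b^2 + 120b - 72 = (-(1/14)b + 3/14)(-112b^2 + 448b - 336) + (0)
Last nonzero remainder: -112b^2 + 448b - 336. Dividing through by -112 gives the monic gcd b^2 - 4b + 3.

b^2 - 4b + 3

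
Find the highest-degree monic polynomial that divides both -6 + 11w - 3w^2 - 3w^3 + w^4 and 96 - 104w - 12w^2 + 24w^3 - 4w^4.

By polynomial division,
  w^4 - 3w^3 - 3w^2 + 11w - 6 = (-1/4)(-4w^4 + 24w^3 - 12w^2 - 104w + 96) + (3w^3 - 6w^2 - 15w + 18)
  -4w^4 + 24w^3 - 12w^2 - 104w + 96 = (-(4/3)w + 16/3)(3w^3 - 6w^2 - 15w + 18) + (0)
Last nonzero remainder: 3w^3 - 6w^2 - 15w + 18. Dividing through by 3 gives the monic gcd w^3 - 2w^2 - 5w + 6.

6 - 5w - 2w^2 + w^3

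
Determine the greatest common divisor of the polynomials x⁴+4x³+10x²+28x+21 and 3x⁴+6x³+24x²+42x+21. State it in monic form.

Apply the Euclidean algorithm:
  x⁴+4x³+10x²+28x+21 = (1/3)(3x⁴+6x³+24x²+42x+21) + (2x³+2x²+14x+14)
  3x⁴+6x³+24x²+42x+21 = ((3/2)x+3/2)(2x³+2x²+14x+14) + (0)
Last nonzero remainder: 2x³+2x²+14x+14. Dividing through by 2 gives the monic gcd x³+x²+7x+7.

x³+x²+7x+7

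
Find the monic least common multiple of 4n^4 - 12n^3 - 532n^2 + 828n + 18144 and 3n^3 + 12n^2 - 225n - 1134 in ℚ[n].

By polynomial division,
  4n^4 - 12n^3 - 532n^2 + 828n + 18144 = ((4/3)n - 28/3)(3n^3 + 12n^2 - 225n - 1134) + (-120n^2 + 240n + 7560)
  3n^3 + 12n^2 - 225n - 1134 = (-(1/40)n - 3/20)(-120n^2 + 240n + 7560) + (0)
Last nonzero remainder: -120n^2 + 240n + 7560. Dividing through by -120 gives the monic gcd n^2 - 2n - 63.
Then lcm(f, g) = f·g / gcd(f, g); expanding and making the result monic gives the answer.

n^5 + 3n^4 - 151n^3 - 591n^2 + 5778n + 27216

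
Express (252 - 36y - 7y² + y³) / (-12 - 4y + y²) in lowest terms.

Euclidean algorithm in ℚ[y]:
  y³ - 7y² - 36y + 252 = (y - 3)(y² - 4y - 12) + (-36y + 216)
  y² - 4y - 12 = (-(1/36)y - 1/18)(-36y + 216) + (0)
Last nonzero remainder: -36y + 216. Dividing through by -36 gives the monic gcd y - 6.
Cancel y - 6 from numerator and denominator to get the reduced form.

(-42 - y + y²)/(2 + y)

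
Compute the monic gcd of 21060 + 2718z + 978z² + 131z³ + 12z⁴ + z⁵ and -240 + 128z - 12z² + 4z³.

30 - z + z²

Euclidean algorithm in ℚ[z]:
  z⁵ + 12z⁴ + 131z³ + 978z² + 2718z + 21060 = ((1/4)z² + (15/4)z + 36)(4z³ - 12z² + 128z - 240) + (990z² - 990z + 29700)
  4z³ - 12z² + 128z - 240 = ((2/495)z - 4/495)(990z² - 990z + 29700) + (0)
Last nonzero remainder: 990z² - 990z + 29700. Dividing through by 990 gives the monic gcd z² - z + 30.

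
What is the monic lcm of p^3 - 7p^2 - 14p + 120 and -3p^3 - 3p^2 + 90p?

Repeated division with remainder:
  p^3 - 7p^2 - 14p + 120 = (-1/3)(-3p^3 - 3p^2 + 90p) + (-8p^2 + 16p + 120)
  -3p^3 - 3p^2 + 90p = ((3/8)p + 9/8)(-8p^2 + 16p + 120) + (27p - 135)
  -8p^2 + 16p + 120 = (-(8/27)p - 8/9)(27p - 135) + (0)
Last nonzero remainder: 27p - 135. Dividing through by 27 gives the monic gcd p - 5.
Then lcm(f, g) = f·g / gcd(f, g); expanding and making the result monic gives the answer.

p^5 - p^4 - 56p^3 + 36p^2 + 720p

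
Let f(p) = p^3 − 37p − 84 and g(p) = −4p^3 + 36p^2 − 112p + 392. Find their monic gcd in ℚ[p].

By polynomial division,
  p^3 − 37p − 84 = (−1/4)(−4p^3 + 36p^2 − 112p + 392) + (9p^2 − 65p + 14)
  −4p^3 + 36p^2 − 112p + 392 = (−(4/9)p + 64/81)(9p^2 − 65p + 14) + (−(4408/81)p + 30856/81)
  9p^2 − 65p + 14 = (−(729/4408)p + 81/2204)(−(4408/81)p + 30856/81) + (0)
Last nonzero remainder: −(4408/81)p + 30856/81. Dividing through by −4408/81 gives the monic gcd p − 7.

p − 7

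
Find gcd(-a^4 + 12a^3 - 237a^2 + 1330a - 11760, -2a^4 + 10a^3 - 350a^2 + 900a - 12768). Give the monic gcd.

a^2 - 2a + 112

Apply the Euclidean algorithm:
  -a^4 + 12a^3 - 237a^2 + 1330a - 11760 = (1/2)(-2a^4 + 10a^3 - 350a^2 + 900a - 12768) + (7a^3 - 62a^2 + 880a - 5376)
  -2a^4 + 10a^3 - 350a^2 + 900a - 12768 = (-(2/7)a - 54/49)(7a^3 - 62a^2 + 880a - 5376) + (-(8178/49)a^2 + (16356/49)a - 130848/7)
  7a^3 - 62a^2 + 880a - 5376 = (-(343/8178)a + 392/1363)(-(8178/49)a^2 + (16356/49)a - 130848/7) + (0)
Last nonzero remainder: -(8178/49)a^2 + (16356/49)a - 130848/7. Dividing through by -8178/49 gives the monic gcd a^2 - 2a + 112.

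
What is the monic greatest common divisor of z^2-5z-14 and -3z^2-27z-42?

z+2

By polynomial division,
  z^2-5z-14 = (-1/3)(-3z^2-27z-42) + (-14z-28)
  -3z^2-27z-42 = ((3/14)z+3/2)(-14z-28) + (0)
Last nonzero remainder: -14z-28. Dividing through by -14 gives the monic gcd z+2.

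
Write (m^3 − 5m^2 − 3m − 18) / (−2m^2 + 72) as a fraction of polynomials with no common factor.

(−m^2 − m − 3)/(2m + 12)

Apply the Euclidean algorithm:
  m^3 − 5m^2 − 3m − 18 = (−(1/2)m + 5/2)(−2m^2 + 72) + (33m − 198)
  −2m^2 + 72 = (−(2/33)m − 4/11)(33m − 198) + (0)
Last nonzero remainder: 33m − 198. Dividing through by 33 gives the monic gcd m − 6.
Cancel m − 6 from numerator and denominator to get the reduced form.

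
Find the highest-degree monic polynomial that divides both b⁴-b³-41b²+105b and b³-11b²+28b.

b

By polynomial division,
  b⁴-b³-41b²+105b = (b+10)(b³-11b²+28b) + (41b²-175b)
  b³-11b²+28b = ((1/41)b-276/1681)(41b²-175b) + (-(1232/1681)b)
  41b²-175b = (-(68921/1232)b+42025/176)(-(1232/1681)b) + (0)
Last nonzero remainder: -(1232/1681)b. Dividing through by -1232/1681 gives the monic gcd b.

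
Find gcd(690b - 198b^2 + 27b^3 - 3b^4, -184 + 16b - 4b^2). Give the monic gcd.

46 - 4b + b^2

Euclidean algorithm in ℚ[b]:
  -3b^4 + 27b^3 - 198b^2 + 690b = ((3/4)b^2 - (15/4)b)(-4b^2 + 16b - 184) + (0)
Last nonzero remainder: -4b^2 + 16b - 184. Dividing through by -4 gives the monic gcd b^2 - 4b + 46.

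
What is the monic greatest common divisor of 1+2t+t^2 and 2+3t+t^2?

Apply the Euclidean algorithm:
  t^2+2t+1 = (t^2+3t+2) + (-t-1)
  t^2+3t+2 = (-t-2)(-t-1) + (0)
Last nonzero remainder: -t-1. Dividing through by -1 gives the monic gcd t+1.

1+t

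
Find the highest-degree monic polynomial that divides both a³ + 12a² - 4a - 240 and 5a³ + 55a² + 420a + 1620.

a + 6

Euclidean algorithm in ℚ[a]:
  a³ + 12a² - 4a - 240 = (1/5)(5a³ + 55a² + 420a + 1620) + (a² - 88a - 564)
  5a³ + 55a² + 420a + 1620 = (5a + 495)(a² - 88a - 564) + (46800a + 280800)
  a² - 88a - 564 = ((1/46800)a - 47/23400)(46800a + 280800) + (0)
Last nonzero remainder: 46800a + 280800. Dividing through by 46800 gives the monic gcd a + 6.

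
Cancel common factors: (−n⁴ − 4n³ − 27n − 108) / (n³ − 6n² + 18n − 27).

By polynomial division,
  −n⁴ − 4n³ − 27n − 108 = (−n − 10)(n³ − 6n² + 18n − 27) + (−42n² + 126n − 378)
  n³ − 6n² + 18n − 27 = (−(1/42)n + 1/14)(−42n² + 126n − 378) + (0)
Last nonzero remainder: −42n² + 126n − 378. Dividing through by −42 gives the monic gcd n² − 3n + 9.
Cancel n² − 3n + 9 from numerator and denominator to get the reduced form.

(−n² − 7n − 12)/(n − 3)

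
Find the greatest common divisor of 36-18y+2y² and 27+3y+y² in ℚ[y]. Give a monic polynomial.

1

By polynomial division,
  2y²-18y+36 = (2)(y²+3y+27) + (-24y-18)
  y²+3y+27 = (-(1/24)y-3/32)(-24y-18) + (405/16)
  -24y-18 = (-(128/135)y-32/45)(405/16) + (0)
The last nonzero remainder is the constant 405/16, so the polynomials are coprime and gcd = 1.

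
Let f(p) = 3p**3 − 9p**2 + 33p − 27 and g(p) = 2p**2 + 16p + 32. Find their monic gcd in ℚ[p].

Repeated division with remainder:
  3p**3 − 9p**2 + 33p − 27 = ((3/2)p − 33/2)(2p**2 + 16p + 32) + (249p + 501)
  2p**2 + 16p + 32 = ((2/249)p + 994/20667)(249p + 501) + (54450/6889)
  249p + 501 = ((571787/18150)p + 1150463/18150)(54450/6889) + (0)
The last nonzero remainder is the constant 54450/6889, so the polynomials are coprime and gcd = 1.

1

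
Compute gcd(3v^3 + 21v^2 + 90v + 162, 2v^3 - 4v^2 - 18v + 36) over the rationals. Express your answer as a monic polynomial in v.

Apply the Euclidean algorithm:
  3v^3 + 21v^2 + 90v + 162 = (3/2)(2v^3 - 4v^2 - 18v + 36) + (27v^2 + 117v + 108)
  2v^3 - 4v^2 - 18v + 36 = ((2/27)v - 38/81)(27v^2 + 117v + 108) + ((260/9)v + 260/3)
  27v^2 + 117v + 108 = ((243/260)v + 81/65)((260/9)v + 260/3) + (0)
Last nonzero remainder: (260/9)v + 260/3. Dividing through by 260/9 gives the monic gcd v + 3.

v + 3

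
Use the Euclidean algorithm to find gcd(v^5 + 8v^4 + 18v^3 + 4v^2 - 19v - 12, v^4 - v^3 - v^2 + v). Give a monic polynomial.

v^2 - 1

Repeated division with remainder:
  v^5 + 8v^4 + 18v^3 + 4v^2 - 19v - 12 = (v + 9)(v^4 - v^3 - v^2 + v) + (28v^3 + 12v^2 - 28v - 12)
  v^4 - v^3 - v^2 + v = ((1/28)v - 5/98)(28v^3 + 12v^2 - 28v - 12) + ((30/49)v^2 - 30/49)
  28v^3 + 12v^2 - 28v - 12 = ((686/15)v + 98/5)((30/49)v^2 - 30/49) + (0)
Last nonzero remainder: (30/49)v^2 - 30/49. Dividing through by 30/49 gives the monic gcd v^2 - 1.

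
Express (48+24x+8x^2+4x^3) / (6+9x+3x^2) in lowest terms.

Repeated division with remainder:
  4x^3+8x^2+24x+48 = ((4/3)x-4/3)(3x^2+9x+6) + (28x+56)
  3x^2+9x+6 = ((3/28)x+3/28)(28x+56) + (0)
Last nonzero remainder: 28x+56. Dividing through by 28 gives the monic gcd x+2.
Cancel x+2 from numerator and denominator to get the reduced form.

(24+4x^2)/(3+3x)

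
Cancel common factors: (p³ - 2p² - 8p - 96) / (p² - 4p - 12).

Apply the Euclidean algorithm:
  p³ - 2p² - 8p - 96 = (p + 2)(p² - 4p - 12) + (12p - 72)
  p² - 4p - 12 = ((1/12)p + 1/6)(12p - 72) + (0)
Last nonzero remainder: 12p - 72. Dividing through by 12 gives the monic gcd p - 6.
Cancel p - 6 from numerator and denominator to get the reduced form.

(p² + 4p + 16)/(p + 2)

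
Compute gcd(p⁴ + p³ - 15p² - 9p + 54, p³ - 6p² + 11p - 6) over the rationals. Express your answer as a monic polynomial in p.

p² - 5p + 6

Apply the Euclidean algorithm:
  p⁴ + p³ - 15p² - 9p + 54 = (p + 7)(p³ - 6p² + 11p - 6) + (16p² - 80p + 96)
  p³ - 6p² + 11p - 6 = ((1/16)p - 1/16)(16p² - 80p + 96) + (0)
Last nonzero remainder: 16p² - 80p + 96. Dividing through by 16 gives the monic gcd p² - 5p + 6.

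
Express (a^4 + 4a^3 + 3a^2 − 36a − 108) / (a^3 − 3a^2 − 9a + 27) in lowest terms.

(a^2 + 4a + 12)/(a − 3)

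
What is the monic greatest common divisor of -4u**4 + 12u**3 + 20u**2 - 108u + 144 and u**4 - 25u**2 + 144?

By polynomial division,
  -4u**4 + 12u**3 + 20u**2 - 108u + 144 = (-4)(u**4 - 25u**2 + 144) + (12u**3 - 80u**2 - 108u + 720)
  u**4 - 25u**2 + 144 = ((1/12)u + 5/9)(12u**3 - 80u**2 - 108u + 720) + ((256/9)u**2 - 256)
  12u**3 - 80u**2 - 108u + 720 = ((27/64)u - 45/16)((256/9)u**2 - 256) + (0)
Last nonzero remainder: (256/9)u**2 - 256. Dividing through by 256/9 gives the monic gcd u**2 - 9.

u**2 - 9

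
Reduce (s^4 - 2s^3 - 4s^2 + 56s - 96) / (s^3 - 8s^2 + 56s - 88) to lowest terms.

Euclidean algorithm in ℚ[s]:
  s^4 - 2s^3 - 4s^2 + 56s - 96 = (s + 6)(s^3 - 8s^2 + 56s - 88) + (-12s^2 - 192s + 432)
  s^3 - 8s^2 + 56s - 88 = (-(1/12)s + 2)(-12s^2 - 192s + 432) + (476s - 952)
  -12s^2 - 192s + 432 = (-(3/119)s - 54/119)(476s - 952) + (0)
Last nonzero remainder: 476s - 952. Dividing through by 476 gives the monic gcd s - 2.
Cancel s - 2 from numerator and denominator to get the reduced form.

(s^3 - 4s + 48)/(s^2 - 6s + 44)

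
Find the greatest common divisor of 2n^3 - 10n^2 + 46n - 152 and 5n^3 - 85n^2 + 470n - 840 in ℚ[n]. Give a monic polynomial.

Repeated division with remainder:
  2n^3 - 10n^2 + 46n - 152 = (2/5)(5n^3 - 85n^2 + 470n - 840) + (24n^2 - 142n + 184)
  5n^3 - 85n^2 + 470n - 840 = ((5/24)n - 665/288)(24n^2 - 142n + 184) + ((14945/144)n - 14945/36)
  24n^2 - 142n + 184 = ((3456/14945)n - 6624/14945)((14945/144)n - 14945/36) + (0)
Last nonzero remainder: (14945/144)n - 14945/36. Dividing through by 14945/144 gives the monic gcd n - 4.

n - 4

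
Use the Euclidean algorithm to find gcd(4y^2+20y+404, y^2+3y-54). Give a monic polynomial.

Euclidean algorithm in ℚ[y]:
  4y^2+20y+404 = (4)(y^2+3y-54) + (8y+620)
  y^2+3y-54 = ((1/8)y-149/16)(8y+620) + (22879/4)
  8y+620 = ((32/22879)y+2480/22879)(22879/4) + (0)
The last nonzero remainder is the constant 22879/4, so the polynomials are coprime and gcd = 1.

1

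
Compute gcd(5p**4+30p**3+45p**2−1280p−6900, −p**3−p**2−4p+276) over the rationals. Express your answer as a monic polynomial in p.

p**3+p**2+4p−276

Euclidean algorithm in ℚ[p]:
  5p**4+30p**3+45p**2−1280p−6900 = (−5p−25)(−p**3−p**2−4p+276) + (0)
Last nonzero remainder: −p**3−p**2−4p+276. Dividing through by −1 gives the monic gcd p**3+p**2+4p−276.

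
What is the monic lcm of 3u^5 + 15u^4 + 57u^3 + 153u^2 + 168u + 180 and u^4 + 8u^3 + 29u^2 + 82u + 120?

u^6 + 9u^5 + 39u^4 + 127u^3 + 260u^2 + 284u + 240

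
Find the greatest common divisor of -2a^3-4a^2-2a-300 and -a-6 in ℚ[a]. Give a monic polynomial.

By polynomial division,
  -2a^3-4a^2-2a-300 = (2a^2-8a+50)(-a-6) + (0)
Last nonzero remainder: -a-6. Dividing through by -1 gives the monic gcd a+6.

a+6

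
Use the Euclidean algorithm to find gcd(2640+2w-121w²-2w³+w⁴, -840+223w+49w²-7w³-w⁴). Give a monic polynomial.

-40+3w+w²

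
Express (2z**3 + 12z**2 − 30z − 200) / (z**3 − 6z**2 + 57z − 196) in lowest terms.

(2z**2 + 20z + 50)/(z**2 − 2z + 49)

Euclidean algorithm in ℚ[z]:
  2z**3 + 12z**2 − 30z − 200 = (2)(z**3 − 6z**2 + 57z − 196) + (24z**2 − 144z + 192)
  z**3 − 6z**2 + 57z − 196 = ((1/24)z)(24z**2 − 144z + 192) + (49z − 196)
  24z**2 − 144z + 192 = ((24/49)z − 48/49)(49z − 196) + (0)
Last nonzero remainder: 49z − 196. Dividing through by 49 gives the monic gcd z − 4.
Cancel z − 4 from numerator and denominator to get the reduced form.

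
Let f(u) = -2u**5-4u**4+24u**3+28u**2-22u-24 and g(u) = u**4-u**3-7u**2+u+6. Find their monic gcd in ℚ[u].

u**3-3u**2-u+3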